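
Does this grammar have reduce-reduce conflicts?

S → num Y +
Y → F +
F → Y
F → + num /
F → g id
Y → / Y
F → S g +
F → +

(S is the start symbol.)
Yes — I14: [F → Y .] vs [Y → / Y .]

A reduce-reduce conflict occurs when an LR(0) state has two complete items [A → α .] and [B → β .] — both call for a reduction, and with no lookahead the parser cannot choose between them.

Augment with S' → S and build the canonical LR(0) collection (I0 = CLOSURE({[S' → . S]}), then GOTO on every symbol after a dot until no new states appear). It has 17 states:
  I0: { [S → . num Y +], [S' → . S] }  — shift
  I1: { [S' → S .] }  — accept
  I2: { [F → . + num /], [F → . +], [F → . S g +], [F → . Y], [F → . g id], [S → . num Y +], [S → num . Y +], [Y → . / Y], [Y → . F +] }  — shift
  I3: { [F → + . num /], [F → + .] }  — shift, reduce
  I4: { [F → . + num /], [F → . +], [F → . S g +], [F → . Y], [F → . g id], [S → . num Y +], [Y → . / Y], [Y → . F +], [Y → / . Y] }  — shift
  I5: { [Y → F . +] }  — shift
  I6: { [F → S . g +] }  — shift
  I7: { [F → Y .], [S → num Y . +] }  — shift, reduce
  I8: { [F → g . id] }  — shift
  I9: { [F → g id .] }  — reduce
  I10: { [S → num Y + .] }  — reduce
  I11: { [F → S g . +] }  — shift
  I12: { [F → S g + .] }  — reduce
  I13: { [Y → F + .] }  — reduce
  I14: { [F → Y .], [Y → / Y .] }  — 2 reduces
  I15: { [F → + num . /] }  — shift
  I16: { [F → + num / .] }  — reduce

I14 contains complete items [F → Y .], [Y → / Y .] — reduce-reduce conflict.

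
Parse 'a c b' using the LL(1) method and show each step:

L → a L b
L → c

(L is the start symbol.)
LL(1) parsing maintains a stack (initially the start symbol over $) and the input. At each step: if the stack top is a terminal, match it against the current input token; if it is a non-terminal N, replace it with the RHS of M[N, lookahead] (the unique production whose predict set contains the lookahead).

Stack is shown with the top on the left.

Stack    Input    Action
------------------------
L $      a c b $  output L → a L b
a L b $  a c b $  match 'a'
L b $    c b $    output L → c
c b $    c b $    match 'c'
b $      b $      match 'b'
$        $        accept

The string is accepted.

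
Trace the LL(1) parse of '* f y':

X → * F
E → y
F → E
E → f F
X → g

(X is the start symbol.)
LL(1) parsing maintains a stack (initially the start symbol over $) and the input. At each step: if the stack top is a terminal, match it against the current input token; if it is a non-terminal N, replace it with the RHS of M[N, lookahead] (the unique production whose predict set contains the lookahead).

Stack is shown with the top on the left.

Stack  Input    Action
----------------------
X $    * f y $  output X → * F
* F $  * f y $  match '*'
F $    f y $    output F → E
E $    f y $    output E → f F
f F $  f y $    match 'f'
F $    y $      output F → E
E $    y $      output E → y
y $    y $      match 'y'
$      $        accept

The string is accepted.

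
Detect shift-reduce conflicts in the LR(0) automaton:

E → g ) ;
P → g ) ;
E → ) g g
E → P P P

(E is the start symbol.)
No shift-reduce conflicts

A shift-reduce conflict occurs when an LR(0) state has both:
  - a complete (reduce) item [A → α .] (dot at the end), and
  - a shift item [B → β . c γ] (dot before a terminal).

Augment with E' → E and build the canonical LR(0) collection (I0 = CLOSURE({[E' → . E]}), then GOTO on every symbol after a dot until no new states appear). It has 14 states:
  I0: { [E → . ) g g], [E → . P P P], [E → . g ) ;], [E' → . E], [P → . g ) ;] }  — shift
  I1: { [E → ) . g g] }  — shift
  I2: { [E' → E .] }  — accept
  I3: { [E → P . P P], [P → . g ) ;] }  — shift
  I4: { [E → g . ) ;], [P → g . ) ;] }  — shift
  I5: { [E → g ) . ;], [P → g ) . ;] }  — shift
  I6: { [E → g ) ; .], [P → g ) ; .] }  — 2 reduces
  I7: { [E → P P . P], [P → . g ) ;] }  — shift
  I8: { [P → g . ) ;] }  — shift
  I9: { [P → g ) . ;] }  — shift
  I10: { [P → g ) ; .] }  — reduce
  I11: { [E → P P P .] }  — reduce
  I12: { [E → ) g . g] }  — shift
  I13: { [E → ) g g .] }  — reduce

No state contains both a complete item and a shift item.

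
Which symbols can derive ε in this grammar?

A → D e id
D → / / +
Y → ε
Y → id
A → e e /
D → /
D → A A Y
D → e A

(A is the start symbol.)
A non-terminal is nullable if it can derive ε (the empty string): either it has an ε-production, or it has a production whose right-hand side consists entirely of nullable non-terminals.

ε-productions: Y → ε
So Y is immediately nullable.
No further non-terminal can be added: every production for the remaining non-terminals contains a terminal or a non-nullable non-terminal.
Nullable = { 'Y' }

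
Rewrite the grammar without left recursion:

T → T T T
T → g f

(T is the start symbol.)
T is directly left-recursive. The standard transformation for
  A → A α₁ | ... | A α_m | β₁ | ... | β_n
is
  A  → β₁ A' | ... | β_n A'
  A' → α₁ A' | ... | α_m A' | ε

T → g f becomes T → g f T'
T → T T T becomes T' → T T T'
Add T' → ε

Resulting grammar:
T → g f T'
T' → T T T'
T' → ε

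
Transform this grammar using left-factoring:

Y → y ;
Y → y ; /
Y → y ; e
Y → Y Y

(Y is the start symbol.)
Left-factoring transforms A → αβ₁ | αβ₂ into A → αA' and A' → β₁ | β₂
(α is the longest common prefix among the alternatives). Repeat until
no nonterminal has two alternatives with a common prefix.

Round 1: Y has alternatives sharing prefix 'y ;'. Introduce Y': Y → y ; Y'
  Add: Y' → ε
  Add: Y' → /
  Add: Y' → e

No remaining common prefixes — done.

Resulting grammar:
Y → y ; Y'
Y' → ε
Y' → /
Y' → e
Y → Y Y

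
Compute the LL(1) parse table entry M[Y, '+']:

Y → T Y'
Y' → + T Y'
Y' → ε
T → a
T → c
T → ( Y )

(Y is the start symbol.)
Empty (error entry)

To find M[Y, '+'], we find productions for Y where '+' is in the predict set (PREDICT(N → α) = (FIRST(α) \ {ε}) ∪ (FOLLOW(N) if α ⇒* ε)).

Relevant sets:
  FIRST(T) = { '(', 'a', 'c' }

Y → T Y': PREDICT = { '(', 'a', 'c' }

M[Y, '+'] is empty (no production applies)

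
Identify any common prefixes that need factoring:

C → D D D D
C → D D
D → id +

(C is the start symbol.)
Yes, C has productions with common prefix 'D D'

Left-factoring is needed when two productions for the same non-terminal
share a common prefix on the right-hand side.

Productions for C:
  C → D D D D
  C → D D

Found common prefix 'D D' in productions for C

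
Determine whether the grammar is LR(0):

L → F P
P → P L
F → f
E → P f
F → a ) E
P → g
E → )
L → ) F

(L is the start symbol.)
No. Reduce-reduce conflict: [E → P f .] and [F → f .]

A grammar is LR(0) if no state in the canonical LR(0) collection has:
  - both a shift item (dot before a terminal) and a complete item (shift-reduce conflict), or
  - two or more complete items (reduce-reduce conflict; the accept item [L' → L .] counts as a complete item here).

Augment with L' → L and build the canonical LR(0) collection (I0 = CLOSURE({[L' → . L]}), then GOTO on every symbol after a dot until no new states appear). It has 15 states:
  I0: { [F → . a ) E], [F → . f], [L → . ) F], [L → . F P], [L' → . L] }  — shift
  I1: { [F → . a ) E], [F → . f], [L → ) . F] }  — shift
  I2: { [L → F . P], [P → . P L], [P → . g] }  — shift
  I3: { [L' → L .] }  — accept
  I4: { [F → a . ) E] }  — shift
  I5: { [F → f .] }  — reduce
  I6: { [E → . )], [E → . P f], [F → a ) . E], [P → . P L], [P → . g] }  — shift
  I7: { [E → ) .] }  — reduce
  I8: { [F → a ) E .] }  — reduce
  I9: { [E → P . f], [F → . a ) E], [F → . f], [L → . ) F], [L → . F P], [P → P . L] }  — shift
  I10: { [P → g .] }  — reduce
  I11: { [P → P L .] }  — reduce
  I12: { [E → P f .], [F → f .] }  — 2 reduces
  I13: { [F → . a ) E], [F → . f], [L → . ) F], [L → . F P], [L → F P .], [P → P . L] }  — shift, reduce
  I14: { [L → ) F .] }  — reduce

Conflict in state I12:
  Reduce-reduce conflict: [E → P f .] and [F → f .]
So the grammar is NOT LR(0).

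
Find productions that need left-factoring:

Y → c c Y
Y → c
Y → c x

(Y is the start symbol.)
Yes, Y has productions with common prefix 'c'

Left-factoring is needed when two productions for the same non-terminal
share a common prefix on the right-hand side.

Productions for Y:
  Y → c c Y
  Y → c
  Y → c x

Found common prefix 'c' in productions for Y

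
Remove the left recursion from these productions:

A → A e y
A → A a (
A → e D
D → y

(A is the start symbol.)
A → e D A'
A' → e y A'
A' → a ( A'
A' → ε
D → y

A is directly left-recursive. The standard transformation for
  A → A α₁ | ... | A α_m | β₁ | ... | β_n
is
  A  → β₁ A' | ... | β_n A'
  A' → α₁ A' | ... | α_m A' | ε

A → e D becomes A → e D A'
A → A e y becomes A' → e y A'
A → A a ( becomes A' → a ( A'
Add A' → ε

Productions for other non-terminals are unchanged:
  D → y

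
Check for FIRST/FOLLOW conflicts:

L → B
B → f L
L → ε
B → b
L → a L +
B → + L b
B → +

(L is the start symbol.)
A FIRST/FOLLOW conflict occurs when a non-terminal N has a nullable alternative N → β (β ⇒* ε) and another alternative N → α with FIRST(α) ∩ FOLLOW(N) ≠ ∅: on such a lookahead the parser cannot decide between expanding α and letting N vanish via β.

Nullable non-terminals: L.
FIRST sets used below: FIRST(B) = { '+', 'b', 'f' }

L: nullable alternative(s) L → ε; FOLLOW(L) = { $, '+', 'b' }
  L → B: FIRST \ {ε} = { '+', 'b', 'f' } — overlaps FOLLOW(L) on { '+', 'b' }: CONFLICT
  L → ε: FIRST \ {ε} = { } — this is the only nullable alternative, skip
  L → a L +: FIRST \ {ε} = { 'a' } — disjoint from FOLLOW(L)

B has no nullable alternative, so no FIRST/FOLLOW check is needed there.

So the grammar has 1 FIRST/FOLLOW conflict (marked CONFLICT above).

Answer: Yes. L → B with FOLLOW(L) on { '+', 'b' }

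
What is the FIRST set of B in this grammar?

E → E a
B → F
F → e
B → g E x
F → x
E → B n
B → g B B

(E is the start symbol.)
FIRST sets of the other non-terminals involved (by the same procedure, iterated to a fixed point):
  FIRST(F) = { 'e', 'x' }

From B → F:
  - F is a non-terminal: add FIRST(F) \ {ε} = { 'e', 'x' }
    F is not nullable, so stop
From B → g E x:
  - g is a terminal: add 'g' and stop
From B → g B B:
  - g is a terminal: add 'g' and stop

Collecting: FIRST(B) = { 'e', 'g', 'x' }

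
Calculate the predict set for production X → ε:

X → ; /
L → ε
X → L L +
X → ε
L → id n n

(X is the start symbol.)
PREDICT(X → ε) = (FIRST(RHS) \ {ε}) ∪ (FOLLOW(X) if ε ∈ FIRST(RHS), i.e. RHS ⇒* ε)
The right-hand side is ε (FIRST(ε) = { ε }), so the predict set is FOLLOW(X) = { $ }
PREDICT(X → ε) = { $ }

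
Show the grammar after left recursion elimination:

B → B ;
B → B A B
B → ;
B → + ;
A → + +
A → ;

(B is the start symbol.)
B is directly left-recursive. The standard transformation for
  A → A α₁ | ... | A α_m | β₁ | ... | β_n
is
  A  → β₁ A' | ... | β_n A'
  A' → α₁ A' | ... | α_m A' | ε

B → ; becomes B → ; B'
B → + ; becomes B → + ; B'
B → B ; becomes B' → ; B'
B → B A B becomes B' → A B B'
Add B' → ε

Productions for other non-terminals are unchanged:
  A → + +
  A → ;

Resulting grammar:
B → ; B'
B → + ; B'
B' → ; B'
B' → A B B'
B' → ε
A → + +
A → ;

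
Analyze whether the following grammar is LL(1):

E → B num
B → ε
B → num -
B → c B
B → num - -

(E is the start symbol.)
No. Predict set conflict for B: { 'num' }

A grammar is LL(1) if for each non-terminal N with multiple productions, the predict sets of those productions are pairwise disjoint, where PREDICT(N → α) = (FIRST(α) \ {ε}) ∪ (FOLLOW(N) if α ⇒* ε).

Relevant sets:
  FOLLOW(B) = { 'num' }

For B:
  PREDICT(B → ε) = { 'num' }
  PREDICT(B → num '-') = { 'num' }
  PREDICT(B → c B) = { 'c' }
  PREDICT(B → num '-' '-') = { 'num' }
E has a single production, so nothing to check there.

Conflict found: Predict set conflict for B: { 'num' }
The grammar is NOT LL(1).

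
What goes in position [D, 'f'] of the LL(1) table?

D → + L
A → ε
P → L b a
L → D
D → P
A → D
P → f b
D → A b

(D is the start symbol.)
To find M[D, 'f'], we find productions for D where 'f' is in the predict set (PREDICT(N → α) = (FIRST(α) \ {ε}) ∪ (FOLLOW(N) if α ⇒* ε)).

Relevant sets:
  FIRST(P) = { '+', 'b', 'f' }
  FIRST(A) = { '+', 'b', 'f', ε }

D → + L: PREDICT = { '+' }
D → P: PREDICT = { '+', 'b', 'f' }
  'f' is in predict set, so this production goes in M[D, 'f']
D → A b: PREDICT = { '+', 'b', 'f' }
  'f' is in predict set, so this production goes in M[D, 'f']

M[D, 'f'] = D → P, D → A b  (a multiply-defined cell — the grammar is not LL(1))

Answer: D → P, D → A b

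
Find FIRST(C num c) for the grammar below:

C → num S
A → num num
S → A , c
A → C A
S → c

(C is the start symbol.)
{ 'num' }

FIRST sets of the non-terminals involved (from the grammar, by fixed-point iteration):
  FIRST(C) = { 'num' }

To compute FIRST(C num c), process the symbols left to right:
Symbol C is a non-terminal. Add FIRST(C) \ {ε} = { 'num' }
C is not nullable (ε ∉ FIRST(C)), so stop here.
FIRST(C num c) = { 'num' }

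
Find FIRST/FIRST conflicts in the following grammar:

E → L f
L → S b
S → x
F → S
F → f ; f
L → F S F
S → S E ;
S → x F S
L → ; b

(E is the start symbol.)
Yes. L → S b / L → F S F on { 'x' }; S → x / S → S E ';' on { 'x' }; S → x / S → x F S on { 'x' }; S → S E ';' / S → x F S on { 'x' }

A FIRST/FIRST conflict occurs when two productions N → α and N → β for the same non-terminal have FIRST(α) ∩ FIRST(β) ≠ ∅ (with ε ∈ FIRST of a nullable right-hand side, so two nullable alternatives also conflict).

FIRST sets of the non-terminals at (or reachable through a nullable prefix from) the front of some alternative:
  FIRST(S) = { 'x' }
  FIRST(F) = { 'f', 'x' }

Productions for L:
  L → S b: FIRST = { 'x' }
  L → F S F: FIRST = { 'f', 'x' }
  L → ; b: FIRST = { ';' }
Productions for S:
  S → x: FIRST = { 'x' }
  S → S E ;: FIRST = { 'x' }
  S → x F S: FIRST = { 'x' }
Productions for F:
  F → S: FIRST = { 'x' }
  F → f ; f: FIRST = { 'f' }
E has only one production, so no FIRST/FIRST conflict is possible there.

Conflict for L: L → S b and L → F S F
  Overlap: { 'x' }
Conflict for S: S → x and S → S E ;
  Overlap: { 'x' }
Conflict for S: S → x and S → x F S
  Overlap: { 'x' }
Conflict for S: S → S E ; and S → x F S
  Overlap: { 'x' }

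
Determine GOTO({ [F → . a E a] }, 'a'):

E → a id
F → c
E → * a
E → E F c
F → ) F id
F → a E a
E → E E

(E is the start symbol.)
GOTO(I, 'a') = CLOSURE({ [A → αX.β] : [A → α.Xβ] ∈ I, X = 'a' })

Items with dot before 'a', with the dot advanced:
  [F → . a E a] → [F → a . E a]
Closure of the advanced items:
  [F → a . E a] has the dot before E: add [E → . a id], [E → . * a], [E → . E F c], [E → . E E]

GOTO = { [E → . * a], [E → . E E], [E → . E F c], [E → . a id], [F → a . E a] }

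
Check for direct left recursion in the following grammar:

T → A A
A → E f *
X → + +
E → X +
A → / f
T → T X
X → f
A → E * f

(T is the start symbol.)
Direct left recursion occurs when N → N α for some non-terminal N (the right-hand side begins with the left-hand side itself).

T → A A: starts with A
A → E f *: starts with E
X → + +: starts with '+'
E → X +: starts with X
A → / f: starts with '/'
T → T X: LEFT RECURSIVE (starts with T)
X → f: starts with f
A → E * f: starts with E

The grammar has direct left recursion on: T.

Answer: Yes, T is left-recursive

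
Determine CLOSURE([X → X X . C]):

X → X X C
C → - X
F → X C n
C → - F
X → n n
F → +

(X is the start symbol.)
To compute CLOSURE, for each item [A → α.Bβ] where B is a non-terminal, add [B → .γ] for all productions B → γ; repeat for the newly added items until nothing changes.

Start with: [X → X X . C]
  [X → X X . C] has the dot before C: add [C → . - X], [C → . - F]
No further items can be added.

CLOSURE = { [C → . - F], [C → . - X], [X → X X . C] }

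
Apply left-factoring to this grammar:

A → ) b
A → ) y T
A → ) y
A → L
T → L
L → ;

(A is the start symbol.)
A → ) A'
A' → b
A' → y A''
A'' → T
A'' → ε
A → L
T → L
L → ;

Left-factoring transforms A → αβ₁ | αβ₂ into A → αA' and A' → β₁ | β₂
(α is the longest common prefix among the alternatives). Repeat until
no nonterminal has two alternatives with a common prefix.

Round 1: A has alternatives sharing prefix ')'. Introduce A': A → ) A'
  Add: A' → b
  Add: A' → y T
  Add: A' → y

Round 2: A' has alternatives sharing prefix 'y'. Introduce A'': A' → y A''
  Add: A'' → T
  Add: A'' → ε

No remaining common prefixes — done.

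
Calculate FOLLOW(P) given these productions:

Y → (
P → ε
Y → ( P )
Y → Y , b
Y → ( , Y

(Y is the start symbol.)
To compute FOLLOW(P), find every occurrence of P on a right-hand side N → α P β: add FIRST(β) \ {ε}, and if β is empty or nullable also add FOLLOW(N). Iterate to a fixed point.

In Y → ( P ): P is followed by ')', add FIRST(')') \ {ε} = { ')' }

Taking the union: FOLLOW(P) = { ')' }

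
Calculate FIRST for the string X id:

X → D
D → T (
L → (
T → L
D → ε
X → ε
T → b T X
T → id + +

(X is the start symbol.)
FIRST sets of the non-terminals involved (from the grammar, by fixed-point iteration):
  FIRST(X) = { '(', 'b', 'id', ε }

To compute FIRST(X id), process the symbols left to right:
Symbol X is a non-terminal. Add FIRST(X) \ {ε} = { '(', 'b', 'id' }
X is nullable (ε ∈ FIRST(X)), continue to the next symbol.
Symbol id is a terminal. Add 'id' and stop.
FIRST(X id) = { '(', 'b', 'id' }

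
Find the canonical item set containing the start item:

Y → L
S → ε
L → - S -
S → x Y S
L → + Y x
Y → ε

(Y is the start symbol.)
{ [L → . + Y x], [L → . - S -], [Y → . L], [Y → .], [Y' → . Y] }

First, augment the grammar with Y' → Y
I₀ = CLOSURE({ [Y' → . Y] }):
  [Y' → . Y] has the dot before Y: add [Y → . L], [Y → .]
  [Y → . L] has the dot before L: add [L → . - S -], [L → . + Y x]
No further items can be added.

I₀ = { [L → . + Y x], [L → . - S -], [Y → . L], [Y → .], [Y' → . Y] }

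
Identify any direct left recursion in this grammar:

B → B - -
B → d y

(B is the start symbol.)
Yes, B is left-recursive

Direct left recursion occurs when N → N α for some non-terminal N (the right-hand side begins with the left-hand side itself).

B → B - -: LEFT RECURSIVE (starts with B)
B → d y: starts with d

The grammar has direct left recursion on: B.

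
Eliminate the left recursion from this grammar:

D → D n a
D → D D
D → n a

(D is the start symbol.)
D is directly left-recursive. The standard transformation for
  A → A α₁ | ... | A α_m | β₁ | ... | β_n
is
  A  → β₁ A' | ... | β_n A'
  A' → α₁ A' | ... | α_m A' | ε

D → n a becomes D → n a D'
D → D n a becomes D' → n a D'
D → D D becomes D' → D D'
Add D' → ε

Resulting grammar:
D → n a D'
D' → n a D'
D' → D D'
D' → ε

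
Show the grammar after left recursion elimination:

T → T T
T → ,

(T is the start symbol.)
T is directly left-recursive. The standard transformation for
  A → A α₁ | ... | A α_m | β₁ | ... | β_n
is
  A  → β₁ A' | ... | β_n A'
  A' → α₁ A' | ... | α_m A' | ε

T → , becomes T → , T'
T → T T becomes T' → T T'
Add T' → ε

Resulting grammar:
T → , T'
T' → T T'
T' → ε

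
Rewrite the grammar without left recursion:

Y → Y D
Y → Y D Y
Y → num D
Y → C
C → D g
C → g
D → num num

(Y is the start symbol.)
Y → num D Y'
Y → C Y'
Y' → D Y'
Y' → D Y Y'
Y' → ε
C → D g
C → g
D → num num

Y is directly left-recursive. The standard transformation for
  A → A α₁ | ... | A α_m | β₁ | ... | β_n
is
  A  → β₁ A' | ... | β_n A'
  A' → α₁ A' | ... | α_m A' | ε

Y → num D becomes Y → num D Y'
Y → C becomes Y → C Y'
Y → Y D becomes Y' → D Y'
Y → Y D Y becomes Y' → D Y Y'
Add Y' → ε

Productions for other non-terminals are unchanged:
  C → D g
  C → g
  D → num num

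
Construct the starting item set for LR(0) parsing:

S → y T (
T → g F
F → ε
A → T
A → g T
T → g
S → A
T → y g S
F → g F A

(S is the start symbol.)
First, augment the grammar with S' → S
I₀ = CLOSURE({ [S' → . S] }):
  [S' → . S] has the dot before S: add [S → . y T (], [S → . A]
  [S → . A] has the dot before A: add [A → . T], [A → . g T]
  [A → . T] has the dot before T: add [T → . g F], [T → . g], [T → . y g S]
No further items can be added.

I₀ = { [A → . T], [A → . g T], [S → . A], [S → . y T (], [S' → . S], [T → . g F], [T → . g], [T → . y g S] }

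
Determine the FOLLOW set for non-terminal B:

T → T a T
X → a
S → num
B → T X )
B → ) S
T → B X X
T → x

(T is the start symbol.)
To compute FOLLOW(B), find every occurrence of B on a right-hand side N → α B β: add FIRST(β) \ {ε}, and if β is empty or nullable also add FOLLOW(N). Iterate to a fixed point.

In T → B X X: B is followed by X X, add FIRST(X X) \ {ε} = { 'a' }

Taking the union: FOLLOW(B) = { 'a' }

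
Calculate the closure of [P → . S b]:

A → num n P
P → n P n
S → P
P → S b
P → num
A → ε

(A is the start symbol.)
Start with: [P → . S b]
  [P → . S b] has the dot before S: add [S → . P]
  [S → . P] has the dot before P: add [P → . n P n], [P → . num]
No further items can be added.

CLOSURE = { [P → . S b], [P → . n P n], [P → . num], [S → . P] }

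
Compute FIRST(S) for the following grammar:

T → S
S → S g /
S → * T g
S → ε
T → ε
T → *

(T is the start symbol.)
From S → S g /:
  - S is the symbol being defined: contributes nothing new
    S is nullable, so continue to the next symbol
  - g is a terminal: add 'g' and stop
From S → * T g:
  - '*' is a terminal: add '*' and stop
From S → ε:
  - ε-production, so ε ∈ FIRST(S)

Collecting: FIRST(S) = { '*', 'g', ε }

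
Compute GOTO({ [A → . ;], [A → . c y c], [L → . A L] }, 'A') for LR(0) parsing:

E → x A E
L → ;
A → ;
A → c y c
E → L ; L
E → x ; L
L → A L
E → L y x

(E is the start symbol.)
GOTO(I, 'A') = CLOSURE({ [A → αX.β] : [A → α.Xβ] ∈ I, X = 'A' })

Items with dot before 'A', with the dot advanced:
  [L → . A L] → [L → A . L]
Closure of the advanced items:
  [L → A . L] has the dot before L: add [L → . ;], [L → . A L]
  [L → . A L] has the dot before A: add [A → . ;], [A → . c y c]

GOTO = { [A → . ;], [A → . c y c], [L → . ;], [L → . A L], [L → A . L] }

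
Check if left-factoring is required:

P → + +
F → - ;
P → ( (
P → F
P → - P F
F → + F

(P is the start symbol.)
Left-factoring is needed when two productions for the same non-terminal
share a common prefix on the right-hand side.

Productions for P:
  P → + +
  P → ( (
  P → F
  P → - P F
Productions for F:
  F → - ;
  F → + F

No common prefixes found.

Answer: No, left-factoring is not needed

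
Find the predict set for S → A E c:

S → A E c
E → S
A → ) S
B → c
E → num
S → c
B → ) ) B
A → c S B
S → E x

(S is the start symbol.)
{ ')', 'c' }

PREDICT(S → A E c) = (FIRST(RHS) \ {ε}) ∪ (FOLLOW(S) if ε ∈ FIRST(RHS), i.e. RHS ⇒* ε)
FIRST(A) = { ')', 'c' }
FIRST(A E c) = { ')', 'c' }
ε ∉ FIRST(A E c), so FOLLOW(S) is not added.
PREDICT(S → A E c) = { ')', 'c' }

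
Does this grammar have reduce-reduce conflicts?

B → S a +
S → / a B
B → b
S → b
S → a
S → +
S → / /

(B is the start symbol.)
Yes — I6: [B → b .] vs [S → b .]

Augment with B' → B and build the canonical LR(0) collection (I0 = CLOSURE({[B' → . B]}), then GOTO on every symbol after a dot until no new states appear). It has 12 states:
  I0: { [B → . S a +], [B → . b], [B' → . B], [S → . +], [S → . / /], [S → . / a B], [S → . a], [S → . b] }  — shift
  I1: { [S → + .] }  — reduce
  I2: { [S → / . /], [S → / . a B] }  — shift
  I3: { [B' → B .] }  — accept
  I4: { [B → S . a +] }  — shift
  I5: { [S → a .] }  — reduce
  I6: { [B → b .], [S → b .] }  — 2 reduces
  I7: { [B → S a . +] }  — shift
  I8: { [B → S a + .] }  — reduce
  I9: { [S → / / .] }  — reduce
  I10: { [B → . S a +], [B → . b], [S → . +], [S → . / /], [S → . / a B], [S → . a], [S → . b], [S → / a . B] }  — shift
  I11: { [S → / a B .] }  — reduce

I6 contains complete items [B → b .], [S → b .] — reduce-reduce conflict.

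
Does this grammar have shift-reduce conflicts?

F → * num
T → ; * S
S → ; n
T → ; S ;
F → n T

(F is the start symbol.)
A shift-reduce conflict occurs when an LR(0) state has both:
  - a complete (reduce) item [A → α .] (dot at the end), and
  - a shift item [B → β . c γ] (dot before a terminal).

Augment with F' → F and build the canonical LR(0) collection (I0 = CLOSURE({[F' → . F]}), then GOTO on every symbol after a dot until no new states appear). It has 13 states:
  I0: { [F → . * num], [F → . n T], [F' → . F] }  — shift
  I1: { [F → * . num] }  — shift
  I2: { [F' → F .] }  — accept
  I3: { [F → n . T], [T → . ; * S], [T → . ; S ;] }  — shift
  I4: { [S → . ; n], [T → ; . * S], [T → ; . S ;] }  — shift
  I5: { [F → n T .] }  — reduce
  I6: { [S → . ; n], [T → ; * . S] }  — shift
  I7: { [S → ; . n] }  — shift
  I8: { [T → ; S . ;] }  — shift
  I9: { [T → ; S ; .] }  — reduce
  I10: { [S → ; n .] }  — reduce
  I11: { [T → ; * S .] }  — reduce
  I12: { [F → * num .] }  — reduce

No state contains both a complete item and a shift item.

Answer: No shift-reduce conflicts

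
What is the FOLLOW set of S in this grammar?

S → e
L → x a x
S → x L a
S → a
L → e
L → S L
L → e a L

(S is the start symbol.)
To compute FOLLOW(S), find every occurrence of S on a right-hand side N → α S β: add FIRST(β) \ {ε}, and if β is empty or nullable also add FOLLOW(N). Iterate to a fixed point.

S is the start symbol, so $ ∈ FOLLOW(S).
In L → S L: S is followed by L, add FIRST(L) \ {ε} = { 'a', 'e', 'x' }

Taking the union: FOLLOW(S) = { $, 'a', 'e', 'x' }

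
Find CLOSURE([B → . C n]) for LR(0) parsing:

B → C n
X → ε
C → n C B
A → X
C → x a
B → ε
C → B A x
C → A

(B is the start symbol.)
{ [A → . X], [B → . C n], [B → .], [C → . A], [C → . B A x], [C → . n C B], [C → . x a], [X → .] }

To compute CLOSURE, for each item [A → α.Bβ] where B is a non-terminal, add [B → .γ] for all productions B → γ; repeat for the newly added items until nothing changes.

Start with: [B → . C n]
  [B → . C n] has the dot before C: add [C → . n C B], [C → . x a], [C → . B A x], [C → . A]
  [C → . B A x] has the dot before B: add [B → .]
  [C → . A] has the dot before A: add [A → . X]
  [A → . X] has the dot before X: add [X → .]
No further items can be added.

CLOSURE = { [A → . X], [B → . C n], [B → .], [C → . A], [C → . B A x], [C → . n C B], [C → . x a], [X → .] }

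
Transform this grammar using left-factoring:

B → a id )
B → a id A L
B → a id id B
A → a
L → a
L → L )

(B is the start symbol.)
B → a id B'
B' → )
B' → A L
B' → id B
A → a
L → a
L → L )

Left-factoring transforms A → αβ₁ | αβ₂ into A → αA' and A' → β₁ | β₂
(α is the longest common prefix among the alternatives). Repeat until
no nonterminal has two alternatives with a common prefix.

Round 1: B has alternatives sharing prefix 'a id'. Introduce B': B → a id B'
  Add: B' → )
  Add: B' → A L
  Add: B' → id B

No remaining common prefixes — done.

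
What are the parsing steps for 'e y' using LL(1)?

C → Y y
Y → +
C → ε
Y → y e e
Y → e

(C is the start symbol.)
LL(1) parsing maintains a stack (initially the start symbol over $) and the input. At each step: if the stack top is a terminal, match it against the current input token; if it is a non-terminal N, replace it with the RHS of M[N, lookahead] (the unique production whose predict set contains the lookahead).

Stack is shown with the top on the left.

Stack  Input  Action
--------------------
C $    e y $  output C → Y y
Y y $  e y $  output Y → e
e y $  e y $  match 'e'
y $    y $    match 'y'
$      $      accept

The string is accepted.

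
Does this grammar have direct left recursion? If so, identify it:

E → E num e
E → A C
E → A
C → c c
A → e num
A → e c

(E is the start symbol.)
Yes, E is left-recursive

Direct left recursion occurs when N → N α for some non-terminal N (the right-hand side begins with the left-hand side itself).

E → E num e: LEFT RECURSIVE (starts with E)
E → A C: starts with A
E → A: starts with A
C → c c: starts with c
A → e num: starts with e
A → e c: starts with e

The grammar has direct left recursion on: E.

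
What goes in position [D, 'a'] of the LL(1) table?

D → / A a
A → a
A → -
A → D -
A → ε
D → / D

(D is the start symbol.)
Empty (error entry)

To find M[D, 'a'], we find productions for D where 'a' is in the predict set (PREDICT(N → α) = (FIRST(α) \ {ε}) ∪ (FOLLOW(N) if α ⇒* ε)).

D → / A a: PREDICT = { '/' }
D → / D: PREDICT = { '/' }

M[D, 'a'] is empty (no production applies)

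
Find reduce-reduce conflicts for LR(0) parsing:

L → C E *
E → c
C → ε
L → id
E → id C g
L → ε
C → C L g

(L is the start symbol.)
A reduce-reduce conflict occurs when an LR(0) state has two complete items [A → α .] and [B → β .] — both call for a reduction, and with no lookahead the parser cannot choose between them.

Augment with L' → L and build the canonical LR(0) collection (I0 = CLOSURE({[L' → . L]}), then GOTO on every symbol after a dot until no new states appear). It has 12 states:
  I0: { [C → . C L g], [C → .], [L → . C E *], [L → . id], [L → .], [L' → . L] }  — shift, 2 reduces
  I1: { [C → . C L g], [C → .], [C → C . L g], [E → . c], [E → . id C g], [L → . C E *], [L → . id], [L → .], [L → C . E *] }  — shift, 2 reduces
  I2: { [L' → L .] }  — accept
  I3: { [L → id .] }  — reduce
  I4: { [L → C E . *] }  — shift
  I5: { [C → C L . g] }  — shift
  I6: { [E → c .] }  — reduce
  I7: { [C → . C L g], [C → .], [E → id . C g], [L → id .] }  — 2 reduces
  I8: { [C → . C L g], [C → .], [C → C . L g], [E → id C . g], [L → . C E *], [L → . id], [L → .] }  — shift, 2 reduces
  I9: { [E → id C g .] }  — reduce
  I10: { [C → C L g .] }  — reduce
  I11: { [L → C E * .] }  — reduce

I0 contains complete items [C → .], [L → .] — reduce-reduce conflict.
I1 contains complete items [C → .], [L → .] — reduce-reduce conflict.
I7 contains complete items [C → .], [L → id .] — reduce-reduce conflict.
I8 contains complete items [C → .], [L → .] — reduce-reduce conflict.

Answer: Yes — I0: [C → .] vs [L → .]; I1: [C → .] vs [L → .]; I7: [C → .] vs [L → id .]; I8: [C → .] vs [L → .]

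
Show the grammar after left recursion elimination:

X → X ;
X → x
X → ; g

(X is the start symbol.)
X is directly left-recursive. The standard transformation for
  A → A α₁ | ... | A α_m | β₁ | ... | β_n
is
  A  → β₁ A' | ... | β_n A'
  A' → α₁ A' | ... | α_m A' | ε

X → x becomes X → x X'
X → ; g becomes X → ; g X'
X → X ; becomes X' → ; X'
Add X' → ε

Resulting grammar:
X → x X'
X → ; g X'
X' → ; X'
X' → ε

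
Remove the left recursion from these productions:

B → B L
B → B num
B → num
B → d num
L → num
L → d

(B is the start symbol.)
B is directly left-recursive. The standard transformation for
  A → A α₁ | ... | A α_m | β₁ | ... | β_n
is
  A  → β₁ A' | ... | β_n A'
  A' → α₁ A' | ... | α_m A' | ε

B → num becomes B → num B'
B → d num becomes B → d num B'
B → B L becomes B' → L B'
B → B num becomes B' → num B'
Add B' → ε

Productions for other non-terminals are unchanged:
  L → num
  L → d

Resulting grammar:
B → num B'
B → d num B'
B' → L B'
B' → num B'
B' → ε
L → num
L → d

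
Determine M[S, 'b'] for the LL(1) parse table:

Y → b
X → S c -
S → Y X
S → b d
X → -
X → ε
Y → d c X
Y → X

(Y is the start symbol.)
S → Y X, S → b d

To find M[S, 'b'], we find productions for S where 'b' is in the predict set (PREDICT(N → α) = (FIRST(α) \ {ε}) ∪ (FOLLOW(N) if α ⇒* ε)).

Relevant sets:
  FIRST(Y) = { '-', 'b', 'c', 'd', ε }
  FIRST(X) = { '-', 'b', 'c', 'd', ε }
  FOLLOW(S) = { 'c' }

S → Y X: PREDICT = { '-', 'b', 'c', 'd' }
  'b' is in predict set, so this production goes in M[S, 'b']
S → b d: PREDICT = { 'b' }
  'b' is in predict set, so this production goes in M[S, 'b']

M[S, 'b'] = S → Y X, S → b d  (a multiply-defined cell — the grammar is not LL(1))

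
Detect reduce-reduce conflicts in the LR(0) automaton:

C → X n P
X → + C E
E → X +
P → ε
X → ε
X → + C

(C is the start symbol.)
Yes — I6: [X → .] vs [X → + C .]

Augment with C' → C and build the canonical LR(0) collection (I0 = CLOSURE({[C' → . C]}), then GOTO on every symbol after a dot until no new states appear). It has 10 states:
  I0: { [C → . X n P], [C' → . C], [X → . + C E], [X → . + C], [X → .] }  — shift, reduce
  I1: { [C → . X n P], [X → + . C E], [X → + . C], [X → . + C E], [X → . + C], [X → .] }  — shift, reduce
  I2: { [C' → C .] }  — accept
  I3: { [C → X . n P] }  — shift
  I4: { [C → X n . P], [P → .] }  — reduce
  I5: { [C → X n P .] }  — reduce
  I6: { [E → . X +], [X → + C . E], [X → + C .], [X → . + C E], [X → . + C], [X → .] }  — shift, 2 reduces
  I7: { [X → + C E .] }  — reduce
  I8: { [E → X . +] }  — shift
  I9: { [E → X + .] }  — reduce

I6 contains complete items [X → .], [X → + C .] — reduce-reduce conflict.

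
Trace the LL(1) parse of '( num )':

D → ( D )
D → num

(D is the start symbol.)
LL(1) parsing maintains a stack (initially the start symbol over $) and the input. At each step: if the stack top is a terminal, match it against the current input token; if it is a non-terminal N, replace it with the RHS of M[N, lookahead] (the unique production whose predict set contains the lookahead).

Stack is shown with the top on the left.

Stack    Input      Action
--------------------------
D $      ( num ) $  output D → ( D )
( D ) $  ( num ) $  match '('
D ) $    num ) $    output D → num
num ) $  num ) $    match 'num'
) $      ) $        match ')'
$        $          accept

The string is accepted.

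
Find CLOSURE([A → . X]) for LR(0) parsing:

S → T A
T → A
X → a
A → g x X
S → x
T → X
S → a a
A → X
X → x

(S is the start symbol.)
{ [A → . X], [X → . a], [X → . x] }

To compute CLOSURE, for each item [A → α.Bβ] where B is a non-terminal, add [B → .γ] for all productions B → γ; repeat for the newly added items until nothing changes.

Start with: [A → . X]
  [A → . X] has the dot before X: add [X → . a], [X → . x]
No further items can be added.

CLOSURE = { [A → . X], [X → . a], [X → . x] }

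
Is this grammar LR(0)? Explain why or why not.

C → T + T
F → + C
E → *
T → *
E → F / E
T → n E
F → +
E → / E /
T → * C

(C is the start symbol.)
A grammar is LR(0) if no state in the canonical LR(0) collection has:
  - both a shift item (dot before a terminal) and a complete item (shift-reduce conflict), or
  - two or more complete items (reduce-reduce conflict; the accept item [C' → C .] counts as a complete item here).

Augment with C' → C and build the canonical LR(0) collection (I0 = CLOSURE({[C' → . C]}), then GOTO on every symbol after a dot until no new states appear). It has 18 states:
  I0: { [C → . T + T], [C' → . C], [T → . * C], [T → . *], [T → . n E] }  — shift
  I1: { [C → . T + T], [T → * . C], [T → * .], [T → . * C], [T → . *], [T → . n E] }  — shift, reduce
  I2: { [C' → C .] }  — accept
  I3: { [C → T . + T] }  — shift
  I4: { [E → . *], [E → . / E /], [E → . F / E], [F → . + C], [F → . +], [T → n . E] }  — shift
  I5: { [E → * .] }  — reduce
  I6: { [C → . T + T], [F → + . C], [F → + .], [T → . * C], [T → . *], [T → . n E] }  — shift, reduce
  I7: { [E → . *], [E → . / E /], [E → . F / E], [E → / . E /], [F → . + C], [F → . +] }  — shift
  I8: { [T → n E .] }  — reduce
  I9: { [E → F . / E] }  — shift
  I10: { [E → . *], [E → . / E /], [E → . F / E], [E → F / . E], [F → . + C], [F → . +] }  — shift
  I11: { [E → F / E .] }  — reduce
  I12: { [E → / E . /] }  — shift
  I13: { [E → / E / .] }  — reduce
  I14: { [F → + C .] }  — reduce
  I15: { [C → T + . T], [T → . * C], [T → . *], [T → . n E] }  — shift
  I16: { [C → T + T .] }  — reduce
  I17: { [T → * C .] }  — reduce

Conflict in state I1:
  Shift-reduce conflict between [T → * .] and [T → . *]
So the grammar is NOT LR(0).

Answer: No. Shift-reduce conflict between [T → * .] and [T → . *]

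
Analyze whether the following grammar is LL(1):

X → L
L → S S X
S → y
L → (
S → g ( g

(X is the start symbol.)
Yes, the grammar is LL(1).

A grammar is LL(1) if for each non-terminal N with multiple productions, the predict sets of those productions are pairwise disjoint, where PREDICT(N → α) = (FIRST(α) \ {ε}) ∪ (FOLLOW(N) if α ⇒* ε).

Relevant sets:
  FIRST(S) = { 'g', 'y' }

For L:
  PREDICT(L → S S X) = { 'g', 'y' }
  PREDICT(L → '(') = { '(' }
For S:
  PREDICT(S → y) = { 'y' }
  PREDICT(S → g '(' g) = { 'g' }
X has a single production, so nothing to check there.

All predict sets are disjoint. The grammar IS LL(1).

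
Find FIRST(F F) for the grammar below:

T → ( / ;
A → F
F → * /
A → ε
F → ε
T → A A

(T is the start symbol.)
{ '*', ε }

FIRST sets of the non-terminals involved (from the grammar, by fixed-point iteration):
  FIRST(F) = { '*', ε }

To compute FIRST(F F), process the symbols left to right:
Symbol F is a non-terminal. Add FIRST(F) \ {ε} = { '*' }
F is nullable (ε ∈ FIRST(F)), continue to the next symbol.
Symbol F is a non-terminal. Add FIRST(F) \ {ε} = { '*' }
F is nullable (ε ∈ FIRST(F)), continue to the next symbol.
All symbols are nullable, so ε is in the result.
FIRST(F F) = { '*', ε }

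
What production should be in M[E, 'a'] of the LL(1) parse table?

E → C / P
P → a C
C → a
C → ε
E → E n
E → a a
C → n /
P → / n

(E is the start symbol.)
To find M[E, 'a'], we find productions for E where 'a' is in the predict set (PREDICT(N → α) = (FIRST(α) \ {ε}) ∪ (FOLLOW(N) if α ⇒* ε)).

Relevant sets:
  FIRST(C) = { 'a', 'n', ε }
  FIRST(E) = { '/', 'a', 'n' }

E → C / P: PREDICT = { '/', 'a', 'n' }
  'a' is in predict set, so this production goes in M[E, 'a']
E → E n: PREDICT = { '/', 'a', 'n' }
  'a' is in predict set, so this production goes in M[E, 'a']
E → a a: PREDICT = { 'a' }
  'a' is in predict set, so this production goes in M[E, 'a']

M[E, 'a'] = E → C / P, E → E n, E → a a  (a multiply-defined cell — the grammar is not LL(1))

Answer: E → C / P, E → E n, E → a a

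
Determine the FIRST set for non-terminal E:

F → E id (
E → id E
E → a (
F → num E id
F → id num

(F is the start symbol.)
To compute FIRST(E), examine every production with E on the left-hand side, reading each right-hand side left to right until a non-nullable symbol is reached.

From E → id E:
  - id is a terminal: add 'id' and stop
From E → a (:
  - a is a terminal: add 'a' and stop

Collecting: FIRST(E) = { 'a', 'id' }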